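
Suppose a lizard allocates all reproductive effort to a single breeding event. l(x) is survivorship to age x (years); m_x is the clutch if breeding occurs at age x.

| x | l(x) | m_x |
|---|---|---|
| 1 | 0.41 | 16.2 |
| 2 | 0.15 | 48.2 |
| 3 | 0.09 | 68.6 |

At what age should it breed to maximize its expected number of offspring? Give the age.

2

Expected offspring if breeding at age x = l(x) × m_x:
  age 1: 0.41 × 16.2 = 6.642
  age 2: 0.15 × 48.2 = 7.230
  age 3: 0.09 × 68.6 = 6.174
Maximum at age 2 (7.230).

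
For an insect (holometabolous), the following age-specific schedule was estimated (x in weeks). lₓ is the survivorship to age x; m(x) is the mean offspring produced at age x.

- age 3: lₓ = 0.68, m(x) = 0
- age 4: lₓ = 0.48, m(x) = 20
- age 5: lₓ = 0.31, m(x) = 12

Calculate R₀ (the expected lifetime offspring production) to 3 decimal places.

R₀ = Σ lₓ m(x):
  age 3: 0.68 × 0 = 0.0000
  age 4: 0.48 × 20 = 9.6000
  age 5: 0.31 × 12 = 3.7200
R₀ = 0.0000 + 9.6000 + 3.7200 = 13.3200

13.320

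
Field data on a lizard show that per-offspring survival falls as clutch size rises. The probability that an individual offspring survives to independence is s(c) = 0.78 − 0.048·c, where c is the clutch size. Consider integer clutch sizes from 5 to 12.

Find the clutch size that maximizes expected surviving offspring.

Expected surviving offspring = c × s(c):
  c=5: 5 × 0.540 = 2.700
  c=6: 6 × 0.492 = 2.952
  c=7: 7 × 0.444 = 3.108
  c=8: 8 × 0.396 = 3.168
  c=9: 9 × 0.348 = 3.132
  c=10: 10 × 0.300 = 3.000
  c=11: 11 × 0.252 = 2.772
  c=12: 12 × 0.204 = 2.448
Maximum at c = 8 (3.168 surviving offspring).

8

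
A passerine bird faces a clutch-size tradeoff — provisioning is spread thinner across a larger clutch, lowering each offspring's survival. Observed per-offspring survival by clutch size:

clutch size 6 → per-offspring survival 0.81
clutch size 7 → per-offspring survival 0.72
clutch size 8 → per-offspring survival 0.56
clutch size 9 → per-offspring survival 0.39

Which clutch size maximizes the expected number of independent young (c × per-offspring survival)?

Expected independent young = c × s(c):
  c=6: 6 × 0.81 = 4.860
  c=7: 7 × 0.72 = 5.040
  c=8: 8 × 0.56 = 4.480
  c=9: 9 × 0.39 = 3.510
Maximum at c = 7 (5.040 independent young).

7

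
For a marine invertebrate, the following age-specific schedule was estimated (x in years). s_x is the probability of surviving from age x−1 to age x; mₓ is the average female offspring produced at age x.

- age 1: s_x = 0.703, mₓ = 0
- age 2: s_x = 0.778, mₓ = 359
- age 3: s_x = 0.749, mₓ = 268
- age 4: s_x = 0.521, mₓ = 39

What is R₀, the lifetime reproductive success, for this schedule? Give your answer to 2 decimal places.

314.46

Survivorship from birth: l_x = s_1·s_2·…·s_x.
  l_1 = 0.70300
  l_2 = 0.54693
  l_3 = 0.40965
  l_4 = 0.21343
R₀ = Σ l_x mₓ:
  age 1: 0.70300 × 0 = 0.0000
  age 2: 0.54693 × 359 = 196.3479
  age 3: 0.40965 × 268 = 109.7862
  age 4: 0.21343 × 39 = 8.3238
R₀ = 0.0000 + 196.3479 + 109.7862 + 8.3238 = 314.4578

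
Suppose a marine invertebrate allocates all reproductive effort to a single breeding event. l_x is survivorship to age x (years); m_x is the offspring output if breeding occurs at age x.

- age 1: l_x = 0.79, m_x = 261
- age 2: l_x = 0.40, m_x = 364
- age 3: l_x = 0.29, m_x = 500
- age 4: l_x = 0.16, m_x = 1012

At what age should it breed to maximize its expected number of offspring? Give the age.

1

Expected offspring if breeding at age x = l_x × m_x:
  age 1: 0.79 × 261 = 206.190
  age 2: 0.40 × 364 = 145.600
  age 3: 0.29 × 500 = 145.000
  age 4: 0.16 × 1012 = 161.920
Maximum at age 1 (206.190).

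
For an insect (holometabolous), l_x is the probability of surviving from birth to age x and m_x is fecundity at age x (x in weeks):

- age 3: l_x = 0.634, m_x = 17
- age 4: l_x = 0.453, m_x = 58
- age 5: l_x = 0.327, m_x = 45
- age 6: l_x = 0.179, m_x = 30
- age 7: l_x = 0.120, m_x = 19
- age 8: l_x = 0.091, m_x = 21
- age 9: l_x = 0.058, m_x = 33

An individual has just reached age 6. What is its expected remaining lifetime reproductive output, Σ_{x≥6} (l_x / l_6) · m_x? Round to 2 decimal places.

64.11

l_6 = 0.179. Conditional survival from age 6 to x is l_x / l_6.
  x=6: (0.179/0.179) × 30 = 30.0000
  x=7: (0.120/0.179) × 19 = 12.7374
  x=8: (0.091/0.179) × 21 = 10.6760
  x=9: (0.058/0.179) × 33 = 10.6927
Sum = 30.0000 + 12.7374 + 10.6760 + 10.6927 = 64.1061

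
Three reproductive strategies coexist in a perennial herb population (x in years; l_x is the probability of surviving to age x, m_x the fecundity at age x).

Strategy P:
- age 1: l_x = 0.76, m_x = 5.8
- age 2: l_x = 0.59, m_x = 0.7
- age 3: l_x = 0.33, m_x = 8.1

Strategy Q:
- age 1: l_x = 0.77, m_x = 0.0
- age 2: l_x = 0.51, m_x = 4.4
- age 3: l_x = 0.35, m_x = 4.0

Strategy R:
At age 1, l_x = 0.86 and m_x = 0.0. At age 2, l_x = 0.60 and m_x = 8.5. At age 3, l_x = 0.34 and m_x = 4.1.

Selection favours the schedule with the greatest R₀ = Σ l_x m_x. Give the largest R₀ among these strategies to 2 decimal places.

7.49

Strategy P: R₀ = 0.76×5.8 + 0.59×0.7 + 0.33×8.1 = 7.4940
Strategy Q: R₀ = 0.77×0.0 + 0.51×4.4 + 0.35×4.0 = 3.6440
Strategy R: R₀ = 0.86×0.0 + 0.60×8.5 + 0.34×4.1 = 6.4940
Highest R₀: strategy P with 7.4940.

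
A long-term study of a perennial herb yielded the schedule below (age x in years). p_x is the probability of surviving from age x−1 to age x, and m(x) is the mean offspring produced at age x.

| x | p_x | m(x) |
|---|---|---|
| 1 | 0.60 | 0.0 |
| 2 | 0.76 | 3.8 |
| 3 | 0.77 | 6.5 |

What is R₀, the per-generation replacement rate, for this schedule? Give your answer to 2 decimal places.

Survivorship from birth: l_x = p_1·p_2·…·p_x.
  l_1 = 0.60000
  l_2 = 0.45600
  l_3 = 0.35112
R₀ = Σ l_x m(x):
  age 1: 0.60000 × 0.0 = 0.0000
  age 2: 0.45600 × 3.8 = 1.7328
  age 3: 0.35112 × 6.5 = 2.2823
R₀ = 0.0000 + 1.7328 + 2.2823 = 4.0151

4.02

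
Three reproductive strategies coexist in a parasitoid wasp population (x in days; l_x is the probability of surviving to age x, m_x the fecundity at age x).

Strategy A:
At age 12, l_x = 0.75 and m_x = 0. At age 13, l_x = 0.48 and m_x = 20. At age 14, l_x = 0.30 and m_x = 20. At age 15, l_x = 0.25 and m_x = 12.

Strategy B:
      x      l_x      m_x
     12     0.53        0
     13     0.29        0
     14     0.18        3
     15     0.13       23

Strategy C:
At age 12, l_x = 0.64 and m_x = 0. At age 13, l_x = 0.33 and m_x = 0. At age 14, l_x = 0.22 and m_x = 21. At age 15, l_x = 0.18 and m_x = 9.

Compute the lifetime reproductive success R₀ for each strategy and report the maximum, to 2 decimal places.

18.60

Strategy A: R₀ = 0.75×0 + 0.48×20 + 0.30×20 + 0.25×12 = 18.6000
Strategy B: R₀ = 0.53×0 + 0.29×0 + 0.18×3 + 0.13×23 = 3.5300
Strategy C: R₀ = 0.64×0 + 0.33×0 + 0.22×21 + 0.18×9 = 6.2400
Highest R₀: strategy A with 18.6000.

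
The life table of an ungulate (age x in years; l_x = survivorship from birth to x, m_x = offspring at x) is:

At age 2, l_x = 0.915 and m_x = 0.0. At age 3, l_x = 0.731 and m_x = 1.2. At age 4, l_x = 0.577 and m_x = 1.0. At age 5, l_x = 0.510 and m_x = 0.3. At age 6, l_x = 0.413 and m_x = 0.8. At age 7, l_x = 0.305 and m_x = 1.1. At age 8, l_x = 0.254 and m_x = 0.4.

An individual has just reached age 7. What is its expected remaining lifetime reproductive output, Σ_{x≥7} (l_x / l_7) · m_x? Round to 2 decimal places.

1.43

l_7 = 0.305. Conditional survival from age 7 to x is l_x / l_7.
  x=7: (0.305/0.305) × 1.1 = 1.1000
  x=8: (0.254/0.305) × 0.4 = 0.3331
Sum = 1.1000 + 0.3331 = 1.4331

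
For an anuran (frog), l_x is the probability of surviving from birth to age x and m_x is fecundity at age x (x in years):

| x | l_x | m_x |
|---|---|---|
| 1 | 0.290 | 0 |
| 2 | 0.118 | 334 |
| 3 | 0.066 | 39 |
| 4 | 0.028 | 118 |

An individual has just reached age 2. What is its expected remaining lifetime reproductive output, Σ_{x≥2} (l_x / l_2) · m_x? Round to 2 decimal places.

l_2 = 0.118. Conditional survival from age 2 to x is l_x / l_2.
  x=2: (0.118/0.118) × 334 = 334.0000
  x=3: (0.066/0.118) × 39 = 21.8136
  x=4: (0.028/0.118) × 118 = 28.0000
Sum = 334.0000 + 21.8136 + 28.0000 = 383.8136

383.81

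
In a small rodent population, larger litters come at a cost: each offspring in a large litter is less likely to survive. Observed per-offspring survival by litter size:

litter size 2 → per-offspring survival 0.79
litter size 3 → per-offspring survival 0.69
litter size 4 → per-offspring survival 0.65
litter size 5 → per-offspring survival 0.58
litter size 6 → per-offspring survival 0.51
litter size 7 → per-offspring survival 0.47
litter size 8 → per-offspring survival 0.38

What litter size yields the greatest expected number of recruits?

Expected recruits = c × s(c):
  c=2: 2 × 0.79 = 1.580
  c=3: 3 × 0.69 = 2.070
  c=4: 4 × 0.65 = 2.600
  c=5: 5 × 0.58 = 2.900
  c=6: 6 × 0.51 = 3.060
  c=7: 7 × 0.47 = 3.290
  c=8: 8 × 0.38 = 3.040
Maximum at c = 7 (3.290 recruits).

7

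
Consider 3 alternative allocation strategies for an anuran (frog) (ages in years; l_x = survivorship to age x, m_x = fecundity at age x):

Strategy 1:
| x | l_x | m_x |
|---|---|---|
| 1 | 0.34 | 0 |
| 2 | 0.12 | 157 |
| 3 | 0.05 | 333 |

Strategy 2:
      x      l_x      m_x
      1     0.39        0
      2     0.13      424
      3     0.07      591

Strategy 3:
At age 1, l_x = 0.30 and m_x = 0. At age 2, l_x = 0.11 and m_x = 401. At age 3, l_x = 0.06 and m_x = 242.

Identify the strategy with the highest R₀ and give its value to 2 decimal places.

96.49

Strategy 1: R₀ = 0.34×0 + 0.12×157 + 0.05×333 = 35.4900
Strategy 2: R₀ = 0.39×0 + 0.13×424 + 0.07×591 = 96.4900
Strategy 3: R₀ = 0.30×0 + 0.11×401 + 0.06×242 = 58.6300
Highest R₀: strategy 2 with 96.4900.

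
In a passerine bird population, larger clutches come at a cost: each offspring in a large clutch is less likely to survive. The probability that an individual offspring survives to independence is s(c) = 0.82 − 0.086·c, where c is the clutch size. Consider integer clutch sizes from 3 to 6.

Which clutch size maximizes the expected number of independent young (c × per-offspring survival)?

5

Expected independent young = c × s(c):
  c=3: 3 × 0.562 = 1.686
  c=4: 4 × 0.476 = 1.904
  c=5: 5 × 0.390 = 1.950
  c=6: 6 × 0.304 = 1.824
Maximum at c = 5 (1.950 independent young).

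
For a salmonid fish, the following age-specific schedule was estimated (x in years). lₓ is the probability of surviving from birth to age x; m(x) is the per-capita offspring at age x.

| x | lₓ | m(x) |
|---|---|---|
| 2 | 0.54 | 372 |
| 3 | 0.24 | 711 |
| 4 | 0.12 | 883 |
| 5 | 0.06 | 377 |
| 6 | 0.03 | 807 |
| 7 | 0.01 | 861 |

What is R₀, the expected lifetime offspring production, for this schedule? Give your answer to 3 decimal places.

R₀ = Σ lₓ m(x):
  age 2: 0.54 × 372 = 200.8800
  age 3: 0.24 × 711 = 170.6400
  age 4: 0.12 × 883 = 105.9600
  age 5: 0.06 × 377 = 22.6200
  age 6: 0.03 × 807 = 24.2100
  age 7: 0.01 × 861 = 8.6100
R₀ = 200.8800 + 170.6400 + 105.9600 + 22.6200 + 24.2100 + 8.6100 = 532.9200

532.920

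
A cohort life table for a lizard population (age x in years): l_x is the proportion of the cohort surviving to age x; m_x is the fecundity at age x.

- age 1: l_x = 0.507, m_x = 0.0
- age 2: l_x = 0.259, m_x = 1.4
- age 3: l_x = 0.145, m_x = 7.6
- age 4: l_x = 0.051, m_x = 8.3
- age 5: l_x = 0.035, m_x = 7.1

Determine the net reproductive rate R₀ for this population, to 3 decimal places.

2.136

R₀ = Σ l_x m_x:
  age 1: 0.507 × 0.0 = 0.0000
  age 2: 0.259 × 1.4 = 0.3626
  age 3: 0.145 × 7.6 = 1.1020
  age 4: 0.051 × 8.3 = 0.4233
  age 5: 0.035 × 7.1 = 0.2485
R₀ = 0.0000 + 0.3626 + 1.1020 + 0.4233 + 0.2485 = 2.1364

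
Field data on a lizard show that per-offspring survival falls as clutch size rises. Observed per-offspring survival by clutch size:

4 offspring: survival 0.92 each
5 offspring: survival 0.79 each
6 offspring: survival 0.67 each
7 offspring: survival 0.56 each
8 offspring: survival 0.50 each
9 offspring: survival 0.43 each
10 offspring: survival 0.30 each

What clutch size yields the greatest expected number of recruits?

6

Expected recruits = c × s(c):
  c=4: 4 × 0.92 = 3.680
  c=5: 5 × 0.79 = 3.950
  c=6: 6 × 0.67 = 4.020
  c=7: 7 × 0.56 = 3.920
  c=8: 8 × 0.50 = 4.000
  c=9: 9 × 0.43 = 3.870
  c=10: 10 × 0.30 = 3.000
Maximum at c = 6 (4.020 recruits).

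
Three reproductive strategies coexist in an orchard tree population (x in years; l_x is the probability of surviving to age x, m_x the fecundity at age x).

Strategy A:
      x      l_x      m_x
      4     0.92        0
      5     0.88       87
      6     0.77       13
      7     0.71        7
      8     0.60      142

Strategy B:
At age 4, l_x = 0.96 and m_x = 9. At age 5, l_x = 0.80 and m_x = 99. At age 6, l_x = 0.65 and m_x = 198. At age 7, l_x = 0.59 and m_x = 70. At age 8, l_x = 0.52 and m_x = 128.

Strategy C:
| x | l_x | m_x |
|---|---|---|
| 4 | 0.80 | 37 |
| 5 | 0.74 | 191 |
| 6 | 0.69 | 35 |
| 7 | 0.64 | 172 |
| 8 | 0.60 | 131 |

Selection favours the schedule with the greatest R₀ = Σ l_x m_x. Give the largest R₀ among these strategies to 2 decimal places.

383.77

Strategy A: R₀ = 0.92×0 + 0.88×87 + 0.77×13 + 0.71×7 + 0.60×142 = 176.7400
Strategy B: R₀ = 0.96×9 + 0.80×99 + 0.65×198 + 0.59×70 + 0.52×128 = 324.4000
Strategy C: R₀ = 0.80×37 + 0.74×191 + 0.69×35 + 0.64×172 + 0.60×131 = 383.7700
Highest R₀: strategy C with 383.7700.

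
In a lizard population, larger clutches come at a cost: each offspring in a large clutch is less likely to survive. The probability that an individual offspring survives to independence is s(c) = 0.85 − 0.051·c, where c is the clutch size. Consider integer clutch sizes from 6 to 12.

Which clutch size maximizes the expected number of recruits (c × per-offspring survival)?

Expected recruits = c × s(c):
  c=6: 6 × 0.544 = 3.264
  c=7: 7 × 0.493 = 3.451
  c=8: 8 × 0.442 = 3.536
  c=9: 9 × 0.391 = 3.519
  c=10: 10 × 0.340 = 3.400
  c=11: 11 × 0.289 = 3.179
  c=12: 12 × 0.238 = 2.856
Maximum at c = 8 (3.536 recruits).

8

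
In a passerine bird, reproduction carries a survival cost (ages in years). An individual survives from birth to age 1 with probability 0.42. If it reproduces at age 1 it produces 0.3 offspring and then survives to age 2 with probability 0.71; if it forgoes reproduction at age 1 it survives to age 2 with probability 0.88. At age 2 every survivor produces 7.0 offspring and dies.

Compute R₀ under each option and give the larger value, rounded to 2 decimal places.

2.59

breed at age 1: R₀ = 0.42 × (0.3 + 0.71 × 7.0) = 0.42 × 5.2700 = 2.2134
delay to age 2: R₀ = 0.42 × (0.88 × 7.0) = 0.42 × 6.1600 = 2.5872
Higher: delay to age 2 (2.5872).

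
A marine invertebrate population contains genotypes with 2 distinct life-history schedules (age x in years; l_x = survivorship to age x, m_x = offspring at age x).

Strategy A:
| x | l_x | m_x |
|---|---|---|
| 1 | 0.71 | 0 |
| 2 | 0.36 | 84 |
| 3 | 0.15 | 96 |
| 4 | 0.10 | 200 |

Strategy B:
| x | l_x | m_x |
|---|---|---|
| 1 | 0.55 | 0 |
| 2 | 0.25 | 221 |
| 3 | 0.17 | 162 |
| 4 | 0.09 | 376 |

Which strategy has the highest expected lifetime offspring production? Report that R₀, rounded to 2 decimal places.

Strategy A: R₀ = 0.71×0 + 0.36×84 + 0.15×96 + 0.10×200 = 64.6400
Strategy B: R₀ = 0.55×0 + 0.25×221 + 0.17×162 + 0.09×376 = 116.6300
Highest R₀: strategy B with 116.6300.

116.63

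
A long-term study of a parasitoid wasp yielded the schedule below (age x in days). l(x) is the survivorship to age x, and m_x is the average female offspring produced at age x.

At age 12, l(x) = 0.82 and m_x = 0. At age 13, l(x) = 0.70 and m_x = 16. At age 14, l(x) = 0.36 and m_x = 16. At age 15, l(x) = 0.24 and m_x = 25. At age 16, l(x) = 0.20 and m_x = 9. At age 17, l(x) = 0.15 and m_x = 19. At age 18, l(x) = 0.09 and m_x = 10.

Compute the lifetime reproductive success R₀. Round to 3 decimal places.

R₀ = Σ l(x) m_x:
  age 12: 0.82 × 0 = 0.0000
  age 13: 0.70 × 16 = 11.2000
  age 14: 0.36 × 16 = 5.7600
  age 15: 0.24 × 25 = 6.0000
  age 16: 0.20 × 9 = 1.8000
  age 17: 0.15 × 19 = 2.8500
  age 18: 0.09 × 10 = 0.9000
R₀ = 0.0000 + 11.2000 + 5.7600 + 6.0000 + 1.8000 + 2.8500 + 0.9000 = 28.5100

28.510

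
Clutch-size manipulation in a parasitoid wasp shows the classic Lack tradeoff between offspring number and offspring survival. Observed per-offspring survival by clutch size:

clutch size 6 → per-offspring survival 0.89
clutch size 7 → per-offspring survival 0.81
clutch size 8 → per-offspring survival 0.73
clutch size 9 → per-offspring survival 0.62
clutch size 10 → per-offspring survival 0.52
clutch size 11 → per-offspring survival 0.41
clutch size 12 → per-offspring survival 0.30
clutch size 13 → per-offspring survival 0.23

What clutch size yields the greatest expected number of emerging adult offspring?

Expected emerging adult offspring = c × s(c):
  c=6: 6 × 0.89 = 5.340
  c=7: 7 × 0.81 = 5.670
  c=8: 8 × 0.73 = 5.840
  c=9: 9 × 0.62 = 5.580
  c=10: 10 × 0.52 = 5.200
  c=11: 11 × 0.41 = 4.510
  c=12: 12 × 0.30 = 3.600
  c=13: 13 × 0.23 = 2.990
Maximum at c = 8 (5.840 emerging adult offspring).

8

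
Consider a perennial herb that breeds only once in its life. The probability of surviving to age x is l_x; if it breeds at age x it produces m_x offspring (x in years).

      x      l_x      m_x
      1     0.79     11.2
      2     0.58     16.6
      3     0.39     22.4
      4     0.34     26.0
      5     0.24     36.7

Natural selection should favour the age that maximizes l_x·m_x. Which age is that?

2

Expected offspring if breeding at age x = l_x × m_x:
  age 1: 0.79 × 11.2 = 8.848
  age 2: 0.58 × 16.6 = 9.628
  age 3: 0.39 × 22.4 = 8.736
  age 4: 0.34 × 26.0 = 8.840
  age 5: 0.24 × 36.7 = 8.808
Maximum at age 2 (9.628).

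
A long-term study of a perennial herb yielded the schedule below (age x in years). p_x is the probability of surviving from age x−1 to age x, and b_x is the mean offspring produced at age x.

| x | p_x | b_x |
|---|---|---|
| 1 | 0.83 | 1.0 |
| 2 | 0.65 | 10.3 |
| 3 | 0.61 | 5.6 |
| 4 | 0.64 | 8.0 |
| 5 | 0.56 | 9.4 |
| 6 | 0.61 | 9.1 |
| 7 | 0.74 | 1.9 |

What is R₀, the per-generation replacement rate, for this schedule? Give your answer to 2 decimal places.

Survivorship from birth: l_x = p_1·p_2·…·p_x.
  l_1 = 0.83000
  l_2 = 0.53950
  l_3 = 0.32909
  l_4 = 0.21062
  l_5 = 0.11795
  l_6 = 0.07195
  l_7 = 0.05324
R₀ = Σ l_x b_x:
  age 1: 0.83000 × 1.0 = 0.8300
  age 2: 0.53950 × 10.3 = 5.5568
  age 3: 0.32909 × 5.6 = 1.8429
  age 4: 0.21062 × 8.0 = 1.6850
  age 5: 0.11795 × 9.4 = 1.1087
  age 6: 0.07195 × 9.1 = 0.6547
  age 7: 0.05324 × 1.9 = 0.1012
R₀ = 0.8300 + 5.5568 + 1.8429 + 1.6850 + 1.1087 + 0.6547 + 0.1012 = 11.7793

11.78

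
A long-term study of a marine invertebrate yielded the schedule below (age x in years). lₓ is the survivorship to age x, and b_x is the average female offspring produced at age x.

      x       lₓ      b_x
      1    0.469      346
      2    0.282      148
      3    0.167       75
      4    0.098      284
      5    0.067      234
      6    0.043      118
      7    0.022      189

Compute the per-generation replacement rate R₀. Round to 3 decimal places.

R₀ = Σ lₓ b_x:
  age 1: 0.469 × 346 = 162.2740
  age 2: 0.282 × 148 = 41.7360
  age 3: 0.167 × 75 = 12.5250
  age 4: 0.098 × 284 = 27.8320
  age 5: 0.067 × 234 = 15.6780
  age 6: 0.043 × 118 = 5.0740
  age 7: 0.022 × 189 = 4.1580
R₀ = 162.2740 + 41.7360 + 12.5250 + 27.8320 + 15.6780 + 5.0740 + 4.1580 = 269.2770

269.277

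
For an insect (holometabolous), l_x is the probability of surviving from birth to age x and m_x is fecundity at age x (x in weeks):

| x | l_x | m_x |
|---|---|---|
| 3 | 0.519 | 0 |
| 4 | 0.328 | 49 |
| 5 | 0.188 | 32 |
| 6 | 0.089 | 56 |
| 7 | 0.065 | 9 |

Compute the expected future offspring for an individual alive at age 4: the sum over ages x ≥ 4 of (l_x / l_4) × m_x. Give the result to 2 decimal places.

l_4 = 0.328. Conditional survival from age 4 to x is l_x / l_4.
  x=4: (0.328/0.328) × 49 = 49.0000
  x=5: (0.188/0.328) × 32 = 18.3415
  x=6: (0.089/0.328) × 56 = 15.1951
  x=7: (0.065/0.328) × 9 = 1.7835
Sum = 49.0000 + 18.3415 + 15.1951 + 1.7835 = 84.3201

84.32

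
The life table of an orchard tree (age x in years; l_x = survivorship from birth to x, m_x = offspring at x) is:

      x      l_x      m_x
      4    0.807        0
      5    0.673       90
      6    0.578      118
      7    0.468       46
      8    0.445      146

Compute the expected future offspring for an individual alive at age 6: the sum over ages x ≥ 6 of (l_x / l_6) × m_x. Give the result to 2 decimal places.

267.65

l_6 = 0.578. Conditional survival from age 6 to x is l_x / l_6.
  x=6: (0.578/0.578) × 118 = 118.0000
  x=7: (0.468/0.578) × 46 = 37.2457
  x=8: (0.445/0.578) × 146 = 112.4048
Sum = 118.0000 + 37.2457 + 112.4048 = 267.6505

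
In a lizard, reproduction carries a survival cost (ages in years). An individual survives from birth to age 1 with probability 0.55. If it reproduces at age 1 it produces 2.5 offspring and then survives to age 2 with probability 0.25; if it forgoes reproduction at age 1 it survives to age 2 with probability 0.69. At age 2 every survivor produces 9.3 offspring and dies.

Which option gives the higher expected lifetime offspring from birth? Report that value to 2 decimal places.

3.53

breed at age 1: R₀ = 0.55 × (2.5 + 0.25 × 9.3) = 0.55 × 4.8250 = 2.6538
delay to age 2: R₀ = 0.55 × (0.69 × 9.3) = 0.55 × 6.4170 = 3.5293
Higher: delay to age 2 (3.5293).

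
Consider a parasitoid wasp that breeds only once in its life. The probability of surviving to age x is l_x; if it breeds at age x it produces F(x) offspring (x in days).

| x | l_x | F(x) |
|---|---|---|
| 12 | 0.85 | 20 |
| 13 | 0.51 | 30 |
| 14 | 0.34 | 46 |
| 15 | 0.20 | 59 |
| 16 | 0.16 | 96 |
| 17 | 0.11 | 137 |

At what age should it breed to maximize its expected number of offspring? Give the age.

Expected offspring if breeding at age x = l_x × F(x):
  age 12: 0.85 × 20 = 17.000
  age 13: 0.51 × 30 = 15.300
  age 14: 0.34 × 46 = 15.640
  age 15: 0.20 × 59 = 11.800
  age 16: 0.16 × 96 = 15.360
  age 17: 0.11 × 137 = 15.070
Maximum at age 12 (17.000).

12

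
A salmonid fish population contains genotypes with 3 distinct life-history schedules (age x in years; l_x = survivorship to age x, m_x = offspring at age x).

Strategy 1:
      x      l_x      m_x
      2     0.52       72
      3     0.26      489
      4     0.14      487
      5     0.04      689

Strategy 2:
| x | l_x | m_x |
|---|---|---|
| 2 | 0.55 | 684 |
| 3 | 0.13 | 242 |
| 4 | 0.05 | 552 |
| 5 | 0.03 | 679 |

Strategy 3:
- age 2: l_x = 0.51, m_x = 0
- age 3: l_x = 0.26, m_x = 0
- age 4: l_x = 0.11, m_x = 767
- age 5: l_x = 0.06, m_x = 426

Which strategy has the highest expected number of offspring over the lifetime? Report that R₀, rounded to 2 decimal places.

455.63

Strategy 1: R₀ = 0.52×72 + 0.26×489 + 0.14×487 + 0.04×689 = 260.3200
Strategy 2: R₀ = 0.55×684 + 0.13×242 + 0.05×552 + 0.03×679 = 455.6300
Strategy 3: R₀ = 0.51×0 + 0.26×0 + 0.11×767 + 0.06×426 = 109.9300
Highest R₀: strategy 2 with 455.6300.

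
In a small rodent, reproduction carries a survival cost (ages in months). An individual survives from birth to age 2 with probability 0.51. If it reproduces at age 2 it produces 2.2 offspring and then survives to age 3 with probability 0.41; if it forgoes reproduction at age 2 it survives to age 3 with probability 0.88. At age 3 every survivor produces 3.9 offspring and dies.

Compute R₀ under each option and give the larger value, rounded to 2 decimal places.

1.94

breed at age 2: R₀ = 0.51 × (2.2 + 0.41 × 3.9) = 0.51 × 3.7990 = 1.9375
delay to age 3: R₀ = 0.51 × (0.88 × 3.9) = 0.51 × 3.4320 = 1.7503
Higher: breed at age 2 (1.9375).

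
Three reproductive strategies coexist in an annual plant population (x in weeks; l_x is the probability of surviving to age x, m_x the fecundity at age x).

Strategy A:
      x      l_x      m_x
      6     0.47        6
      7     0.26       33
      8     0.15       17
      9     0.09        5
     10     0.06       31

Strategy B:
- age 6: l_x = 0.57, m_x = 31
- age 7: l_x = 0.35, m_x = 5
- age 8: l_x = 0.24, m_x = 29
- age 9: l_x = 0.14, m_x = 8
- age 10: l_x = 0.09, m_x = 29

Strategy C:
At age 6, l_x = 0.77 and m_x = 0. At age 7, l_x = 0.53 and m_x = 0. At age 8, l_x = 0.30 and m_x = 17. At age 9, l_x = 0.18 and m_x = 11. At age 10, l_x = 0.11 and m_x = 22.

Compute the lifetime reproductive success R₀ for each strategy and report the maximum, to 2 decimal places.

30.11

Strategy A: R₀ = 0.47×6 + 0.26×33 + 0.15×17 + 0.09×5 + 0.06×31 = 16.2600
Strategy B: R₀ = 0.57×31 + 0.35×5 + 0.24×29 + 0.14×8 + 0.09×29 = 30.1100
Strategy C: R₀ = 0.77×0 + 0.53×0 + 0.30×17 + 0.18×11 + 0.11×22 = 9.5000
Highest R₀: strategy B with 30.1100.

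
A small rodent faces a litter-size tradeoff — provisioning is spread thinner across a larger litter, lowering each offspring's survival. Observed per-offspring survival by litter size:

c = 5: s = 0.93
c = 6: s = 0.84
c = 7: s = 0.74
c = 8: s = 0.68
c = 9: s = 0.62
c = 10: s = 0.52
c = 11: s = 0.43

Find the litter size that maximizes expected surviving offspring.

9

Expected surviving offspring = c × s(c):
  c=5: 5 × 0.93 = 4.650
  c=6: 6 × 0.84 = 5.040
  c=7: 7 × 0.74 = 5.180
  c=8: 8 × 0.68 = 5.440
  c=9: 9 × 0.62 = 5.580
  c=10: 10 × 0.52 = 5.200
  c=11: 11 × 0.43 = 4.730
Maximum at c = 9 (5.580 surviving offspring).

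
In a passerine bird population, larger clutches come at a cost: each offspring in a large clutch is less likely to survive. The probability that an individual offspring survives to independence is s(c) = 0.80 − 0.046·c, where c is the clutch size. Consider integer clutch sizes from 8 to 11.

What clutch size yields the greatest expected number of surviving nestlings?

Expected surviving nestlings = c × s(c):
  c=8: 8 × 0.432 = 3.456
  c=9: 9 × 0.386 = 3.474
  c=10: 10 × 0.340 = 3.400
  c=11: 11 × 0.294 = 3.234
Maximum at c = 9 (3.474 surviving nestlings).

9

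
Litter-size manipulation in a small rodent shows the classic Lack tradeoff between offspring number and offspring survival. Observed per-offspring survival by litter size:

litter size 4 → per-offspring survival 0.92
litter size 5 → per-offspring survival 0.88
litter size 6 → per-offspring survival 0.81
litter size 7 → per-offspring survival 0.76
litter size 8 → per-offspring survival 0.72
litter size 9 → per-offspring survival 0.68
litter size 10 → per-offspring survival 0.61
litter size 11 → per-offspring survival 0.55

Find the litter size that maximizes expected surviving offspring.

9

Expected surviving offspring = c × s(c):
  c=4: 4 × 0.92 = 3.680
  c=5: 5 × 0.88 = 4.400
  c=6: 6 × 0.81 = 4.860
  c=7: 7 × 0.76 = 5.320
  c=8: 8 × 0.72 = 5.760
  c=9: 9 × 0.68 = 6.120
  c=10: 10 × 0.61 = 6.100
  c=11: 11 × 0.55 = 6.050
Maximum at c = 9 (6.120 surviving offspring).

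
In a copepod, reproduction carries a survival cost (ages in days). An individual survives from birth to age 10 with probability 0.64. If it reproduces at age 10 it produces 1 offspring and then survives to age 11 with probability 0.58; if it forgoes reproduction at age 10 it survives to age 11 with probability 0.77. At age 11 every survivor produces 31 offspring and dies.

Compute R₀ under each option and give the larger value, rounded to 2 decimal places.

15.28

breed at age 10: R₀ = 0.64 × (1 + 0.58 × 31) = 0.64 × 18.9800 = 12.1472
delay to age 11: R₀ = 0.64 × (0.77 × 31) = 0.64 × 23.8700 = 15.2768
Higher: delay to age 11 (15.2768).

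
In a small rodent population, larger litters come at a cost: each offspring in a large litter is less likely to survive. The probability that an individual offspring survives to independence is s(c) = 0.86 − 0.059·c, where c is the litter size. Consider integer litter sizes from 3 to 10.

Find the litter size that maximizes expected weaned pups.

7

Expected weaned pups = c × s(c):
  c=3: 3 × 0.683 = 2.049
  c=4: 4 × 0.624 = 2.496
  c=5: 5 × 0.565 = 2.825
  c=6: 6 × 0.506 = 3.036
  c=7: 7 × 0.447 = 3.129
  c=8: 8 × 0.388 = 3.104
  c=9: 9 × 0.329 = 2.961
  c=10: 10 × 0.270 = 2.700
Maximum at c = 7 (3.129 weaned pups).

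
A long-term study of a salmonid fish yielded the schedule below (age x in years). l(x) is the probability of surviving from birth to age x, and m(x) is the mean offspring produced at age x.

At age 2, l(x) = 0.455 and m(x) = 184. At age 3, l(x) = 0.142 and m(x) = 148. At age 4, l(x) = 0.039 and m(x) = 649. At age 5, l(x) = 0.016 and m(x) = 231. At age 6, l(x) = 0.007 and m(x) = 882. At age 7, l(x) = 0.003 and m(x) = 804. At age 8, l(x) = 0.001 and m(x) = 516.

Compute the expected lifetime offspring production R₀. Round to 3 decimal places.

142.845

R₀ = Σ l(x) m(x):
  age 2: 0.455 × 184 = 83.7200
  age 3: 0.142 × 148 = 21.0160
  age 4: 0.039 × 649 = 25.3110
  age 5: 0.016 × 231 = 3.6960
  age 6: 0.007 × 882 = 6.1740
  age 7: 0.003 × 804 = 2.4120
  age 8: 0.001 × 516 = 0.5160
R₀ = 83.7200 + 21.0160 + 25.3110 + 3.6960 + 6.1740 + 2.4120 + 0.5160 = 142.8450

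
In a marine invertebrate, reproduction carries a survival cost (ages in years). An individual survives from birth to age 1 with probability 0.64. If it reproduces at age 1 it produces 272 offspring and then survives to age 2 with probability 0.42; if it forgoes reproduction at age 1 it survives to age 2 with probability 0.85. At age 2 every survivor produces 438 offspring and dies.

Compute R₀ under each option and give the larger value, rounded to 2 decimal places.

291.81

breed at age 1: R₀ = 0.64 × (272 + 0.42 × 438) = 0.64 × 455.9600 = 291.8144
delay to age 2: R₀ = 0.64 × (0.85 × 438) = 0.64 × 372.3000 = 238.2720
Higher: breed at age 1 (291.8144).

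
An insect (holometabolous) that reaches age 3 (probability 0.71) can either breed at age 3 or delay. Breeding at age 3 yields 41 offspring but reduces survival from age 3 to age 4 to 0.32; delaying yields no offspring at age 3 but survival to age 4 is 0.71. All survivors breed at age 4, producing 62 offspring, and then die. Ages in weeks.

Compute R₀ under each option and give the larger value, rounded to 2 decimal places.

43.20

breed at age 3: R₀ = 0.71 × (41 + 0.32 × 62) = 0.71 × 60.8400 = 43.1964
delay to age 4: R₀ = 0.71 × (0.71 × 62) = 0.71 × 44.0200 = 31.2542
Higher: breed at age 3 (43.1964).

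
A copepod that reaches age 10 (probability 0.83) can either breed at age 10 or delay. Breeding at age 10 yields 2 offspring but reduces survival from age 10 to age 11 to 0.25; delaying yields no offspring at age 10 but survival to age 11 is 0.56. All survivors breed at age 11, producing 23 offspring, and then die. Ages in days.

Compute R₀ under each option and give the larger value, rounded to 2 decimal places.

breed at age 10: R₀ = 0.83 × (2 + 0.25 × 23) = 0.83 × 7.7500 = 6.4325
delay to age 11: R₀ = 0.83 × (0.56 × 23) = 0.83 × 12.8800 = 10.6904
Higher: delay to age 11 (10.6904).

10.69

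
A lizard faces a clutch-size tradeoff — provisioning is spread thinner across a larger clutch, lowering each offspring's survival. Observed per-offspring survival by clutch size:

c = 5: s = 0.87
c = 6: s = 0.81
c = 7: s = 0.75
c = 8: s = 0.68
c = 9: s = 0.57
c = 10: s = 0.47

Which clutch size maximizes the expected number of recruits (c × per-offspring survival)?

Expected recruits = c × s(c):
  c=5: 5 × 0.87 = 4.350
  c=6: 6 × 0.81 = 4.860
  c=7: 7 × 0.75 = 5.250
  c=8: 8 × 0.68 = 5.440
  c=9: 9 × 0.57 = 5.130
  c=10: 10 × 0.47 = 4.700
Maximum at c = 8 (5.440 recruits).

8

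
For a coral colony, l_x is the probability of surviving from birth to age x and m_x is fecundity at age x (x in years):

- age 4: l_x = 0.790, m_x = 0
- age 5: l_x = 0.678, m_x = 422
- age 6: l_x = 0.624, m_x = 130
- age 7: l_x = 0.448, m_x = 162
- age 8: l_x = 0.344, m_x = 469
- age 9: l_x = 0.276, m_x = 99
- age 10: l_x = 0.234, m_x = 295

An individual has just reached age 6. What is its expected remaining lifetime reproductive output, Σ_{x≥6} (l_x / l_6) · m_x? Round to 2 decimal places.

659.27

l_6 = 0.624. Conditional survival from age 6 to x is l_x / l_6.
  x=6: (0.624/0.624) × 130 = 130.0000
  x=7: (0.448/0.624) × 162 = 116.3077
  x=8: (0.344/0.624) × 469 = 258.5513
  x=9: (0.276/0.624) × 99 = 43.7885
  x=10: (0.234/0.624) × 295 = 110.6250
Sum = 130.0000 + 116.3077 + 258.5513 + 43.7885 + 110.6250 = 659.2724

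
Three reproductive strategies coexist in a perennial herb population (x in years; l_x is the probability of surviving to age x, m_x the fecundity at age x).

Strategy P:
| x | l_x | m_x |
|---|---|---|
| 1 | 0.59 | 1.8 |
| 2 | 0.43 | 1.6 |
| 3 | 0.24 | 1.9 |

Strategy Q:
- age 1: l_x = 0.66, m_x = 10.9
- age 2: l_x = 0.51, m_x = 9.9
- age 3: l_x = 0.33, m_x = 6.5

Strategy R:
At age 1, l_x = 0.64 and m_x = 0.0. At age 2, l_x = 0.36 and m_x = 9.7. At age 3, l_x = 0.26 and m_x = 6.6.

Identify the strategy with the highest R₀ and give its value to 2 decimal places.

Strategy P: R₀ = 0.59×1.8 + 0.43×1.6 + 0.24×1.9 = 2.2060
Strategy Q: R₀ = 0.66×10.9 + 0.51×9.9 + 0.33×6.5 = 14.3880
Strategy R: R₀ = 0.64×0.0 + 0.36×9.7 + 0.26×6.6 = 5.2080
Highest R₀: strategy Q with 14.3880.

14.39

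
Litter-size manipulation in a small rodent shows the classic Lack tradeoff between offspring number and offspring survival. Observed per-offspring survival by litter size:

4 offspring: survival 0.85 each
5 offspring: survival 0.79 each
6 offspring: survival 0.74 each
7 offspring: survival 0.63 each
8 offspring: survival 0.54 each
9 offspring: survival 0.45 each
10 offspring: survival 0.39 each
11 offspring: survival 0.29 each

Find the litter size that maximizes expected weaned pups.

6

Expected weaned pups = c × s(c):
  c=4: 4 × 0.85 = 3.400
  c=5: 5 × 0.79 = 3.950
  c=6: 6 × 0.74 = 4.440
  c=7: 7 × 0.63 = 4.410
  c=8: 8 × 0.54 = 4.320
  c=9: 9 × 0.45 = 4.050
  c=10: 10 × 0.39 = 3.900
  c=11: 11 × 0.29 = 3.190
Maximum at c = 6 (4.440 weaned pups).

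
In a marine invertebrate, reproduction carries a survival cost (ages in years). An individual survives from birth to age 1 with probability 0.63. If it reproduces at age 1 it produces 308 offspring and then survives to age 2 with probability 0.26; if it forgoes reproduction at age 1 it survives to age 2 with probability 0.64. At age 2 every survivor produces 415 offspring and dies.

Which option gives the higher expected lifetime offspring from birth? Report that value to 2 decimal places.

breed at age 1: R₀ = 0.63 × (308 + 0.26 × 415) = 0.63 × 415.9000 = 262.0170
delay to age 2: R₀ = 0.63 × (0.64 × 415) = 0.63 × 265.6000 = 167.3280
Higher: breed at age 1 (262.0170).

262.02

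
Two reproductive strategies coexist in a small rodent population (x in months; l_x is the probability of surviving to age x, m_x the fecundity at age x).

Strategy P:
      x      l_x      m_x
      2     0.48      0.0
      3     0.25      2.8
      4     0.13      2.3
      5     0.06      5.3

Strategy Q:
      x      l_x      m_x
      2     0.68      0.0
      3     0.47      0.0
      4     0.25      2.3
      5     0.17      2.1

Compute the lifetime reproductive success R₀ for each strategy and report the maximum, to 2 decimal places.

1.32

Strategy P: R₀ = 0.48×0.0 + 0.25×2.8 + 0.13×2.3 + 0.06×5.3 = 1.3170
Strategy Q: R₀ = 0.68×0.0 + 0.47×0.0 + 0.25×2.3 + 0.17×2.1 = 0.9320
Highest R₀: strategy P with 1.3170.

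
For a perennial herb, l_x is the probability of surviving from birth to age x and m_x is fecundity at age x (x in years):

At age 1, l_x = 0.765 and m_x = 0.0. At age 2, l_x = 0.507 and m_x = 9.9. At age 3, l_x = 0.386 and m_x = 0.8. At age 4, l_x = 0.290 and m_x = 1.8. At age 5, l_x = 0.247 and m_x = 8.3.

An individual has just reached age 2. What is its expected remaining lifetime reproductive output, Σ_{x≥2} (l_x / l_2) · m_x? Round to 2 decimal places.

l_2 = 0.507. Conditional survival from age 2 to x is l_x / l_2.
  x=2: (0.507/0.507) × 9.9 = 9.9000
  x=3: (0.386/0.507) × 0.8 = 0.6091
  x=4: (0.290/0.507) × 1.8 = 1.0296
  x=5: (0.247/0.507) × 8.3 = 4.0436
Sum = 9.9000 + 0.6091 + 1.0296 + 4.0436 = 15.5822

15.58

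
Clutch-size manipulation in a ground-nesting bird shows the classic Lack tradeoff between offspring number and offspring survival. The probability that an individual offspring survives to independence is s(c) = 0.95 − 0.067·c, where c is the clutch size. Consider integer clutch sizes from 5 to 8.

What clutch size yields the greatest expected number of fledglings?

7

Expected fledglings = c × s(c):
  c=5: 5 × 0.615 = 3.075
  c=6: 6 × 0.548 = 3.288
  c=7: 7 × 0.481 = 3.367
  c=8: 8 × 0.414 = 3.312
Maximum at c = 7 (3.367 fledglings).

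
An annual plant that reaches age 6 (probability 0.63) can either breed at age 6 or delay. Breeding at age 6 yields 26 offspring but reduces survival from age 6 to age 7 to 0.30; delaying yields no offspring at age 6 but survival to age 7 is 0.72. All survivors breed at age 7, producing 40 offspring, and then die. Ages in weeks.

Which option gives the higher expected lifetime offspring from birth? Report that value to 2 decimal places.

breed at age 6: R₀ = 0.63 × (26 + 0.30 × 40) = 0.63 × 38.0000 = 23.9400
delay to age 7: R₀ = 0.63 × (0.72 × 40) = 0.63 × 28.8000 = 18.1440
Higher: breed at age 6 (23.9400).

23.94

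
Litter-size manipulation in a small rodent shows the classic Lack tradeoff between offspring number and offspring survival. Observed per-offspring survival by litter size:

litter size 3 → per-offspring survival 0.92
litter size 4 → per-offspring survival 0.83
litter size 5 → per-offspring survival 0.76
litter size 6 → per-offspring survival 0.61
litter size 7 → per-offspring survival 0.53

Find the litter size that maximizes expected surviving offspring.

5

Expected surviving offspring = c × s(c):
  c=3: 3 × 0.92 = 2.760
  c=4: 4 × 0.83 = 3.320
  c=5: 5 × 0.76 = 3.800
  c=6: 6 × 0.61 = 3.660
  c=7: 7 × 0.53 = 3.710
Maximum at c = 5 (3.800 surviving offspring).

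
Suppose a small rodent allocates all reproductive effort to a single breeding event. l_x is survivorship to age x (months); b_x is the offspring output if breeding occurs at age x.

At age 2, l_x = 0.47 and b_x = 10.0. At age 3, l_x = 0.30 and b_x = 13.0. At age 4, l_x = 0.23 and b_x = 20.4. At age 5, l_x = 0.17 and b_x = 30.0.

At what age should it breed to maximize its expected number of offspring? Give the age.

Expected offspring if breeding at age x = l_x × b_x:
  age 2: 0.47 × 10.0 = 4.700
  age 3: 0.30 × 13.0 = 3.900
  age 4: 0.23 × 20.4 = 4.692
  age 5: 0.17 × 30.0 = 5.100
Maximum at age 5 (5.100).

5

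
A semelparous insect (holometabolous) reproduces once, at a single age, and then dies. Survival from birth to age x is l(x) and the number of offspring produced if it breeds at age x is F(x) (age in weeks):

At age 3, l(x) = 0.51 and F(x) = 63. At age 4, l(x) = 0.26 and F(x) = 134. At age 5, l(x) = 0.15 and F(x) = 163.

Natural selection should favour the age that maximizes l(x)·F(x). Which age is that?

4

Expected offspring if breeding at age x = l(x) × F(x):
  age 3: 0.51 × 63 = 32.130
  age 4: 0.26 × 134 = 34.840
  age 5: 0.15 × 163 = 24.450
Maximum at age 4 (34.840).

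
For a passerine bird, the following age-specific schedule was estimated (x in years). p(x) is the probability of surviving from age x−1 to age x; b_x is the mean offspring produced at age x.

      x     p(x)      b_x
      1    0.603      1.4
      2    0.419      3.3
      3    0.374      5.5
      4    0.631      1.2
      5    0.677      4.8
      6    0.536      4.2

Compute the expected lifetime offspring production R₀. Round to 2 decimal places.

Survivorship from birth: l_x = p_1·p_2·…·p_x.
  l_1 = 0.60300
  l_2 = 0.25266
  l_3 = 0.09449
  l_4 = 0.05963
  l_5 = 0.04037
  l_6 = 0.02164
R₀ = Σ l_x b_x:
  age 1: 0.60300 × 1.4 = 0.8442
  age 2: 0.25266 × 3.3 = 0.8338
  age 3: 0.09449 × 5.5 = 0.5197
  age 4: 0.05963 × 1.2 = 0.0716
  age 5: 0.04037 × 4.8 = 0.1938
  age 6: 0.02164 × 4.2 = 0.0909
R₀ = 0.8442 + 0.8338 + 0.5197 + 0.0716 + 0.1938 + 0.0909 = 2.5539

2.55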